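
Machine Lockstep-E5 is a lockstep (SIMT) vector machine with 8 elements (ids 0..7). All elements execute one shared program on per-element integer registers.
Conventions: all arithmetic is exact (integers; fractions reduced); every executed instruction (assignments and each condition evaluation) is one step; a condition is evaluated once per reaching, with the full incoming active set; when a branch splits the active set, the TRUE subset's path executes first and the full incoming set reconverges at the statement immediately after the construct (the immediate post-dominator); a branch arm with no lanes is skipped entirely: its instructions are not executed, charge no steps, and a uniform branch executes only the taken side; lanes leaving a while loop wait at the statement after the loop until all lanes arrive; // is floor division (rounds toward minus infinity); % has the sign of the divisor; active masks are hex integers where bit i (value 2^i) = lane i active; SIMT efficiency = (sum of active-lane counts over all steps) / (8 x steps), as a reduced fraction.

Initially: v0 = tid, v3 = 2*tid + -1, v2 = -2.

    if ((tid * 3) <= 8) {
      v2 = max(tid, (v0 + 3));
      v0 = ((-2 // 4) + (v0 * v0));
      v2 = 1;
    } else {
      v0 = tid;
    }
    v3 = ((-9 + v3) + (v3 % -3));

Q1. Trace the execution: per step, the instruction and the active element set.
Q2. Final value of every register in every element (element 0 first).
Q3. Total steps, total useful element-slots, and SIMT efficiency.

step 0: eval ((tid * 3) <= 8)        0xff
step 1: v2 <- max(tid, (v0 + 3))     0x07
step 2: v0 <- ((-2 // 4) + (v0 * v0)) 0x07
step 3: v2 <- 1                      0x07
step 4: v0 <- tid                    0xf8
step 5: v3 <- ((-9 + v3) + (v3 % -3)) 0xff

Answer: 6 steps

v0: -1,0,3,3,4,5,6,7
v3: -11,-10,-6,-5,-4,0,1,2
v2: 1,1,1,-2,-2,-2,-2,-2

steps = 6; useful = 30; efficiency = 30/48 = 5/8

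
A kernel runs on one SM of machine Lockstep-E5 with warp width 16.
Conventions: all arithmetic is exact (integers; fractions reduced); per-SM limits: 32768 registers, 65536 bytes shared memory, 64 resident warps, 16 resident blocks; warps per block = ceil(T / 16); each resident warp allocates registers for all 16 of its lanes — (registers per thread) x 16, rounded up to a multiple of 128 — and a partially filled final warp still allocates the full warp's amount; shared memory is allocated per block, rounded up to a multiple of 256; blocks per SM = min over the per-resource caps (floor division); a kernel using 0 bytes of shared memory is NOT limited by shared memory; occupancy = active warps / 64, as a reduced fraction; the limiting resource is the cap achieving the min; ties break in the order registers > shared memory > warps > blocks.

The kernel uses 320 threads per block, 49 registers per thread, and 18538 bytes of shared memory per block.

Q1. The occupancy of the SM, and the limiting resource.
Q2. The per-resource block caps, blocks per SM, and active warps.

Answer: occupancy 5/16, limited by registers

registers: 1 block
shared memory: 3 blocks
warps: 3 blocks
blocks: 16 blocks

Answer: 1 block, 20 active warps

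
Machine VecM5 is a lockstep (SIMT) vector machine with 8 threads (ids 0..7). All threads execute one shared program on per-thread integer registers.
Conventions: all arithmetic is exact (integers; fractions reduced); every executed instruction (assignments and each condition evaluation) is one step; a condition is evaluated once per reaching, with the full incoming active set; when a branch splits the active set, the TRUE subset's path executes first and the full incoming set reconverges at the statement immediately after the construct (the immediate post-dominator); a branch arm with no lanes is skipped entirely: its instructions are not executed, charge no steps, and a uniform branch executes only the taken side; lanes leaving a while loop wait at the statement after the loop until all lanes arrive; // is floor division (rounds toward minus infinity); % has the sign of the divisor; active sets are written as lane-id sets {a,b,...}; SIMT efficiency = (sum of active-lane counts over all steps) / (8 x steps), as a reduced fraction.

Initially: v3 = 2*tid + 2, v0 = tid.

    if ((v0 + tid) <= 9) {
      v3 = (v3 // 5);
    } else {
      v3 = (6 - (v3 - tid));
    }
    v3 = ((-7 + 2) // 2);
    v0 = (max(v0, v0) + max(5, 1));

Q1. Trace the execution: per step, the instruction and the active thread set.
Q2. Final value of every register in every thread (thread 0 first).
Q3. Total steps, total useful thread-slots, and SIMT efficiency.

step 0: eval ((v0 + tid) <= 9)       {0,1,2,3,4,5,6,7}
step 1: v3 <- (v3 // 5)              {0,1,2,3,4}
step 2: v3 <- (6 - (v3 - tid))       {5,6,7}
step 3: v3 <- ((-7 + 2) // 2)        {0,1,2,3,4,5,6,7}
step 4: v0 <- (max(v0, v0) + max(5, 1)) {0,1,2,3,4,5,6,7}

Answer: 5 steps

v3: -3,-3,-3,-3,-3,-3,-3,-3
v0: 5,6,7,8,9,10,11,12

steps = 5; useful = 32; efficiency = 32/40 = 4/5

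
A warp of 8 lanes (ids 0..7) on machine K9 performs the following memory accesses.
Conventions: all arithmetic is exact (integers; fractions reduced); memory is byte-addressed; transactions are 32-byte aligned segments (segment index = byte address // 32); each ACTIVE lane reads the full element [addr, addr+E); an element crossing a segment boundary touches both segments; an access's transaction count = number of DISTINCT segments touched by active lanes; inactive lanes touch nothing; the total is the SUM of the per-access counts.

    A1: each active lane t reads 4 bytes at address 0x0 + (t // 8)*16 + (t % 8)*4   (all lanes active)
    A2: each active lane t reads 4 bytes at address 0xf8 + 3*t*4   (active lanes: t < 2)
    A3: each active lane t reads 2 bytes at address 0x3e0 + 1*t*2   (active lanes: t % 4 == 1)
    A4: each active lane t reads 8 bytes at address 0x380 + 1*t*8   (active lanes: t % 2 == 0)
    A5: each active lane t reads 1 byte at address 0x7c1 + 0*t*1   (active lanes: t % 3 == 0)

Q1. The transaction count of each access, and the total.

A1: 1 transaction
A2: 2 transactions
A3: 1 transaction
A4: 2 transactions
A5: 1 transaction

Answer: 1,2,1,2,1; total 7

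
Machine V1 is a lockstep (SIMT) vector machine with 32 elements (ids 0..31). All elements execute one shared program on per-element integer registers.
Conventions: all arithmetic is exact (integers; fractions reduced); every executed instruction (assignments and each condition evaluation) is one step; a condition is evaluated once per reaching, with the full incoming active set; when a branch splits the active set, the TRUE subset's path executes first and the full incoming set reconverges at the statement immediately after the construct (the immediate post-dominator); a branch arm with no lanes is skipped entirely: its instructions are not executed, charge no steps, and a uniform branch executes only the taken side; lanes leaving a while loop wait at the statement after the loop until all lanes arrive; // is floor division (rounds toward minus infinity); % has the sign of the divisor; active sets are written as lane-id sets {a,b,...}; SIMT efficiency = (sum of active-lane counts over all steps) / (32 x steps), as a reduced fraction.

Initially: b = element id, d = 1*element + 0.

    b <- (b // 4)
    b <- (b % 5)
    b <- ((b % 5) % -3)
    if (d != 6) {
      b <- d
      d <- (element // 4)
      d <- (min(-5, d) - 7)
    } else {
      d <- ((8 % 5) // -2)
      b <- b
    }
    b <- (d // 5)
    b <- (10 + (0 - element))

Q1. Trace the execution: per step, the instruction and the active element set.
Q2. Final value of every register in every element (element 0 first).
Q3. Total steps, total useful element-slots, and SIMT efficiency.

step 0: b <- (b // 4)                {0,1,2,3,4,5,6,7,8,9,10,11,12,13,14,15,16,17,18,19,20,21,22,23,24,25,26,27,28,29,30,31}
step 1: b <- (b % 5)                 {0,1,2,3,4,5,6,7,8,9,10,11,12,13,14,15,16,17,18,19,20,21,22,23,24,25,26,27,28,29,30,31}
step 2: b <- ((b % 5) % -3)          {0,1,2,3,4,5,6,7,8,9,10,11,12,13,14,15,16,17,18,19,20,21,22,23,24,25,26,27,28,29,30,31}
step 3: eval (d != 6)                {0,1,2,3,4,5,6,7,8,9,10,11,12,13,14,15,16,17,18,19,20,21,22,23,24,25,26,27,28,29,30,31}
step 4: b <- d                       {0,1,2,3,4,5,7,8,9,10,11,12,13,14,15,16,17,18,19,20,21,22,23,24,25,26,27,28,29,30,31}
step 5: d <- (element // 4)          {0,1,2,3,4,5,7,8,9,10,11,12,13,14,15,16,17,18,19,20,21,22,23,24,25,26,27,28,29,30,31}
step 6: d <- (min(-5, d) - 7)        {0,1,2,3,4,5,7,8,9,10,11,12,13,14,15,16,17,18,19,20,21,22,23,24,25,26,27,28,29,30,31}
step 7: d <- ((8 % 5) // -2)         {6}
step 8: b <- b                       {6}
step 9: b <- (d // 5)                {0,1,2,3,4,5,6,7,8,9,10,11,12,13,14,15,16,17,18,19,20,21,22,23,24,25,26,27,28,29,30,31}
step 10: b <- (10 + (0 - element))    {0,1,2,3,4,5,6,7,8,9,10,11,12,13,14,15,16,17,18,19,20,21,22,23,24,25,26,27,28,29,30,31}

Answer: 11 steps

b: 10,9,8,7,6,5,4,3,2,1,0,-1,-2,-3,-4,-5,-6,-7,-8,-9,-10,-11,-12,-13,-14,-15,-16,-17,-18,-19,-20,-21
d: -12,-12,-12,-12,-12,-12,-2,-12,-12,-12,-12,-12,-12,-12,-12,-12,-12,-12,-12,-12,-12,-12,-12,-12,-12,-12,-12,-12,-12,-12,-12,-12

steps = 11; useful = 287; efficiency = 287/352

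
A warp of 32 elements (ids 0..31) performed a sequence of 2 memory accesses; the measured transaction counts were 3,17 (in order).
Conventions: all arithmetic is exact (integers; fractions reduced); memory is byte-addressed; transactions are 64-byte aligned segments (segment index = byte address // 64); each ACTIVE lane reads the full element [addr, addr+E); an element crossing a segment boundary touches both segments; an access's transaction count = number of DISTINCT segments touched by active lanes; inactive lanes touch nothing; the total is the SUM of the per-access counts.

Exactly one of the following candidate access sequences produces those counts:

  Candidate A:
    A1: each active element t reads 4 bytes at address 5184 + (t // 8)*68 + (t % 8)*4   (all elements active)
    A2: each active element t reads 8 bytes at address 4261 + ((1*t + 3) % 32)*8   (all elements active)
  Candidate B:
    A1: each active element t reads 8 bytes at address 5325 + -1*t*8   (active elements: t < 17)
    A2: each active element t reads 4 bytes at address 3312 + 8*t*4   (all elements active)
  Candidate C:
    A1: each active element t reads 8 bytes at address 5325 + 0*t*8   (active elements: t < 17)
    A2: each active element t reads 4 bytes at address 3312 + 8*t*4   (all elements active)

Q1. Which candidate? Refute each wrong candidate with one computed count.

A: A1 gives 4 transactions, not 3
C: A1 gives 1 transaction, not 3
B: all counts match (3,17)

Answer: B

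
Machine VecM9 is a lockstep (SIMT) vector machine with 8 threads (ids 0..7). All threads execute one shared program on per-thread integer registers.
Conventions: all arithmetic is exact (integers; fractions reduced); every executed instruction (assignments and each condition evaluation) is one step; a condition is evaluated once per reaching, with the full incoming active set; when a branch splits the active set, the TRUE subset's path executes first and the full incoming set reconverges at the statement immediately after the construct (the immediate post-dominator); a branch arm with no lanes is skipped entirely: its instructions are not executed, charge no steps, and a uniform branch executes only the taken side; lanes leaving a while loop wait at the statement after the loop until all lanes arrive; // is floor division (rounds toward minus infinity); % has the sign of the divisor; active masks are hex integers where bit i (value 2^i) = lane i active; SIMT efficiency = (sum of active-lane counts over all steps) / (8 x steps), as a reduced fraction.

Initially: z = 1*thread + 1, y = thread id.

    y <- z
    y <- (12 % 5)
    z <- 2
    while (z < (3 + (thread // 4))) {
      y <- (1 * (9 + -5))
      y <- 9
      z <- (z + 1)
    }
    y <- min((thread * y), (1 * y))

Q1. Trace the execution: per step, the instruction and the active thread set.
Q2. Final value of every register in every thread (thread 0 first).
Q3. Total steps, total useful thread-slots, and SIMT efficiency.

step 0: y <- z                       0xff
step 1: y <- (12 % 5)                0xff
step 2: z <- 2                       0xff
step 3: eval (z < (3 + (thread // 4))) 0xff
step 4: y <- (1 * (9 + -5))          0xff
step 5: y <- 9                       0xff
step 6: z <- (z + 1)                 0xff
step 7: eval (z < (3 + (thread // 4))) 0xff
step 8: y <- (1 * (9 + -5))          0xf0
step 9: y <- 9                       0xf0
step 10: z <- (z + 1)                 0xf0
step 11: eval (z < (3 + (thread // 4))) 0xf0
step 12: y <- min((thread * y), (1 * y)) 0xff

Answer: 13 steps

z: 3,3,3,3,4,4,4,4
y: 0,9,9,9,9,9,9,9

steps = 13; useful = 88; efficiency = 88/104 = 11/13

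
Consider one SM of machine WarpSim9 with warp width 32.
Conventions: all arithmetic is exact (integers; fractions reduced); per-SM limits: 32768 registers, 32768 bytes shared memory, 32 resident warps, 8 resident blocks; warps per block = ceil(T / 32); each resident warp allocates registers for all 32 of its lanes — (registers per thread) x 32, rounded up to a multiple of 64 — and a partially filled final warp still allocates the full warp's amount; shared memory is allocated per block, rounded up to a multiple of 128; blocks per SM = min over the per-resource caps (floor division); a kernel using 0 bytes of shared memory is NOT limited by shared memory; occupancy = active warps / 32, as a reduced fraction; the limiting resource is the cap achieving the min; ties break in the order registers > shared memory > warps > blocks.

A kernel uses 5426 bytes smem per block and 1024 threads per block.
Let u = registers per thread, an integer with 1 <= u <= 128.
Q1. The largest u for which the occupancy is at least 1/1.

Answer: u = 32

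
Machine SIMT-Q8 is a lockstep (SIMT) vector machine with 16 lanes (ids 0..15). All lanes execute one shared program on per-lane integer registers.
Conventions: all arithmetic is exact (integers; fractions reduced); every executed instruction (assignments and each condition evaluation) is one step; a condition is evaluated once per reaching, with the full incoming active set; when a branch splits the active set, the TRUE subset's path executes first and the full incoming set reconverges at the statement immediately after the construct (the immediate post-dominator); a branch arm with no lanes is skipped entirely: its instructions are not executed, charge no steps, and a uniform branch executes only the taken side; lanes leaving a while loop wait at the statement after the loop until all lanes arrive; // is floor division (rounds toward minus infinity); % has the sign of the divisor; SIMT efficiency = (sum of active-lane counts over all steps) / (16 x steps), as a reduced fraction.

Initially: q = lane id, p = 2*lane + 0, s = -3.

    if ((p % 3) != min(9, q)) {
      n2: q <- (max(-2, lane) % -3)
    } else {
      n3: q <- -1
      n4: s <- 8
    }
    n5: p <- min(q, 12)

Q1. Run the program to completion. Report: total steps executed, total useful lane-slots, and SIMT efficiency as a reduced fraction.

Answer: 5 steps, 49 useful, 49/80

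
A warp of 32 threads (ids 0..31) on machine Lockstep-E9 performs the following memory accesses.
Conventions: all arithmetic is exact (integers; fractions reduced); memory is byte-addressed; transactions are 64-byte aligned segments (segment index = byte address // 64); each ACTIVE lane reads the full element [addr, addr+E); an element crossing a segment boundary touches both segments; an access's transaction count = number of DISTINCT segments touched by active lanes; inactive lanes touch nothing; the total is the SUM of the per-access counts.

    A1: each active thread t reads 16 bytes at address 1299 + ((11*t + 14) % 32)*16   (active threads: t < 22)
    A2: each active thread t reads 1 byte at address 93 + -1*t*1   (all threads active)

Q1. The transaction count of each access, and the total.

A1: 8 transactions
A2: 2 transactions

Answer: 8,2; total 10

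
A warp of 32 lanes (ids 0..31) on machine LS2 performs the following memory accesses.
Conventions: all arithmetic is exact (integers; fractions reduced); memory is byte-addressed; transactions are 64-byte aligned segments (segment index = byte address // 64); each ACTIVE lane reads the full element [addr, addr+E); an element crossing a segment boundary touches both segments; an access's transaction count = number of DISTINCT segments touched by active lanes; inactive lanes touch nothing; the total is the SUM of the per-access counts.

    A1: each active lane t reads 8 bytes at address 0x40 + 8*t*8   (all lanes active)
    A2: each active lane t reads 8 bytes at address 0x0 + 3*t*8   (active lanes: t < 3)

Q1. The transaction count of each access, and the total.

A1: 32 transactions
A2: 1 transaction

Answer: 32,1; total 33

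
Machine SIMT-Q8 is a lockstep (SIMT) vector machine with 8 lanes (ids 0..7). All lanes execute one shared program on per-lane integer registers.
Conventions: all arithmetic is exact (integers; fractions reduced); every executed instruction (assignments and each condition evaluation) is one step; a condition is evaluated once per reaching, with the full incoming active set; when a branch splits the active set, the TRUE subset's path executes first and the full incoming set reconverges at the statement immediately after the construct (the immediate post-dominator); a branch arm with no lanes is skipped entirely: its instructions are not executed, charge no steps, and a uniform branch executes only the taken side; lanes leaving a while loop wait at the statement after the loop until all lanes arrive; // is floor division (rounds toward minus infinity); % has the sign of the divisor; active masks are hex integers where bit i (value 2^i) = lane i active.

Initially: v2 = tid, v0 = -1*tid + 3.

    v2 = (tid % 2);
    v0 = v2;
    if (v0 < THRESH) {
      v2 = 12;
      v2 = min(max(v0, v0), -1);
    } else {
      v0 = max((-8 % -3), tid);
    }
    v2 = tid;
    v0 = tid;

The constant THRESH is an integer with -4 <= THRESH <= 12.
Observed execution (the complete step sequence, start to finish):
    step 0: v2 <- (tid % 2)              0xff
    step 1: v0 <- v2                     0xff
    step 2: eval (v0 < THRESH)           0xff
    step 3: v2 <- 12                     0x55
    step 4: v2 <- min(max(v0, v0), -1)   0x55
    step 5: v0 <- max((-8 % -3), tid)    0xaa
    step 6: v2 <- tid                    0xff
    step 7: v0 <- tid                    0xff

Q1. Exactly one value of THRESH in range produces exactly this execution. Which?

Answer: THRESH = 1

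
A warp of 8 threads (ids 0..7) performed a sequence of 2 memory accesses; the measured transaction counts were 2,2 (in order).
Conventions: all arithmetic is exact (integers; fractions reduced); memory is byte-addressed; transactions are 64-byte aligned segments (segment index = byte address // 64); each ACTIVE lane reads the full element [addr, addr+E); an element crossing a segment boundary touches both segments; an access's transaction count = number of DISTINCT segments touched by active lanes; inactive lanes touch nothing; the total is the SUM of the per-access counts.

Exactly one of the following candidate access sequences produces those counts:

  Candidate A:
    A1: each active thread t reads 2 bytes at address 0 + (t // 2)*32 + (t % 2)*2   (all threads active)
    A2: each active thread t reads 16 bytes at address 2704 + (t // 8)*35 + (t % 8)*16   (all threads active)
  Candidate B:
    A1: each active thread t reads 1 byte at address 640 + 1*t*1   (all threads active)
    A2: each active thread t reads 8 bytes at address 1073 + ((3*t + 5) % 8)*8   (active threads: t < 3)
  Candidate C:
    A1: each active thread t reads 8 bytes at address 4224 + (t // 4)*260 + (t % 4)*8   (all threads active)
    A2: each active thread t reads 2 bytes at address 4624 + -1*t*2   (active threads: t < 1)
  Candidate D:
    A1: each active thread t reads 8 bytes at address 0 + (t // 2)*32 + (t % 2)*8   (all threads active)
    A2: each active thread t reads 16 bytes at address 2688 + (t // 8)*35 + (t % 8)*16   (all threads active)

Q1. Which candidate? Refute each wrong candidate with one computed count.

A: A2 gives 3 transactions, not 2
B: A1 gives 1 transaction, not 2
C: A2 gives 1 transaction, not 2
D: all counts match (2,2)

Answer: D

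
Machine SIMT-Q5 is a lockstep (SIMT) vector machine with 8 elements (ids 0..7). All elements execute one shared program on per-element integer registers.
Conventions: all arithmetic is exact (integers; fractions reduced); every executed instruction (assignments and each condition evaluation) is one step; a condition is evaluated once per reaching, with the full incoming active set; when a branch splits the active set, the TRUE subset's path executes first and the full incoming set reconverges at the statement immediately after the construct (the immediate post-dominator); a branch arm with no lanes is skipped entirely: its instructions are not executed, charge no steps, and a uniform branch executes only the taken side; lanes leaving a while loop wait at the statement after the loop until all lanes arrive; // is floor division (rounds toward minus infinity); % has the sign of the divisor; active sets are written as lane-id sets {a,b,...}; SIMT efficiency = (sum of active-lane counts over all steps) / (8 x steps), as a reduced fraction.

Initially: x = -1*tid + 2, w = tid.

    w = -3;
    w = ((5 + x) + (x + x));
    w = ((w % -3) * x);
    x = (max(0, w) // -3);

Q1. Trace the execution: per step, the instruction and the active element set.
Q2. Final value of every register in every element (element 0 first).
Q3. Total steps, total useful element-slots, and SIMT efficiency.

step 0: w <- -3                      {0,1,2,3,4,5,6,7}
step 1: w <- ((5 + x) + (x + x))     {0,1,2,3,4,5,6,7}
step 2: w <- ((w % -3) * x)          {0,1,2,3,4,5,6,7}
step 3: x <- (max(0, w) // -3)       {0,1,2,3,4,5,6,7}

Answer: 4 steps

x: 0,0,0,-1,-1,-1,-2,-2
w: -2,-1,0,1,2,3,4,5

steps = 4; useful = 32; efficiency = 32/32 = 1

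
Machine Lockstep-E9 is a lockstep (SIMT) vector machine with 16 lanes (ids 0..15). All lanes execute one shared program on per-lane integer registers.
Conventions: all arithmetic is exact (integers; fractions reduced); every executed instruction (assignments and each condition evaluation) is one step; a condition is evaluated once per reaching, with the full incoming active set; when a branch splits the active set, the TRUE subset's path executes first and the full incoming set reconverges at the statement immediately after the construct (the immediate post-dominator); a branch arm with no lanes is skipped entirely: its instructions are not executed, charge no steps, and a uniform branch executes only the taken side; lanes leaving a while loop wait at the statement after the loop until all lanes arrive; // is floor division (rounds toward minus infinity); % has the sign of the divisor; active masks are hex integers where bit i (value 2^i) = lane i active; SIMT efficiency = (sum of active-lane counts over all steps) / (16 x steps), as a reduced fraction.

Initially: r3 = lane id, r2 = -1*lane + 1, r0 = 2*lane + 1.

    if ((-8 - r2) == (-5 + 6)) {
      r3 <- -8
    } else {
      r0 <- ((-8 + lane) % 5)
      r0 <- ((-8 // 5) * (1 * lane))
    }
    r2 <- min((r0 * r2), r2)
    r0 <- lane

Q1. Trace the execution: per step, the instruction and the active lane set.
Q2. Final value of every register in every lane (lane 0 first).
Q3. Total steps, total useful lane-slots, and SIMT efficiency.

step 0: eval ((-8 - r2) == (-5 + 6)) 0xffff
step 1: r3 <- -8                     0x0400
step 2: r0 <- ((-8 + lane) % 5)      0xfbff
step 3: r0 <- ((-8 // 5) * (1 * lane)) 0xfbff
step 4: r2 <- min((r0 * r2), r2)     0xffff
step 5: r0 <- lane                   0xffff

Answer: 6 steps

r3: 0,1,2,3,4,5,6,7,8,9,-8,11,12,13,14,15
r2: 0,0,-1,-2,-3,-4,-5,-6,-7,-8,-189,-10,-11,-12,-13,-14
r0: 0,1,2,3,4,5,6,7,8,9,10,11,12,13,14,15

steps = 6; useful = 79; efficiency = 79/96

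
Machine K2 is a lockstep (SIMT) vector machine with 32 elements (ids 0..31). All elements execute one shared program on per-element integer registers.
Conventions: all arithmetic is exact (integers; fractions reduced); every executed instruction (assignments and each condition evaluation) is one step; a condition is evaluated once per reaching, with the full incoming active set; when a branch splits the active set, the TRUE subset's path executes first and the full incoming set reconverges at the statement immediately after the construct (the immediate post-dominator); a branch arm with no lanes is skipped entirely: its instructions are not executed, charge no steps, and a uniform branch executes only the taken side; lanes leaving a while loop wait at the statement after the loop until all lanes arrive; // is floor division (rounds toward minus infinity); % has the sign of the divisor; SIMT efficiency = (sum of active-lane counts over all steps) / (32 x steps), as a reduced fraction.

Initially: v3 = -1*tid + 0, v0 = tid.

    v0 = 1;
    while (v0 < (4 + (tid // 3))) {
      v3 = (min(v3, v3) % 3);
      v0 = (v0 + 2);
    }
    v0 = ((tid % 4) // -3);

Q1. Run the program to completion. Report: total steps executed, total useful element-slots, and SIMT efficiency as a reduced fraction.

Answer: 24 steps, 498 useful, 83/128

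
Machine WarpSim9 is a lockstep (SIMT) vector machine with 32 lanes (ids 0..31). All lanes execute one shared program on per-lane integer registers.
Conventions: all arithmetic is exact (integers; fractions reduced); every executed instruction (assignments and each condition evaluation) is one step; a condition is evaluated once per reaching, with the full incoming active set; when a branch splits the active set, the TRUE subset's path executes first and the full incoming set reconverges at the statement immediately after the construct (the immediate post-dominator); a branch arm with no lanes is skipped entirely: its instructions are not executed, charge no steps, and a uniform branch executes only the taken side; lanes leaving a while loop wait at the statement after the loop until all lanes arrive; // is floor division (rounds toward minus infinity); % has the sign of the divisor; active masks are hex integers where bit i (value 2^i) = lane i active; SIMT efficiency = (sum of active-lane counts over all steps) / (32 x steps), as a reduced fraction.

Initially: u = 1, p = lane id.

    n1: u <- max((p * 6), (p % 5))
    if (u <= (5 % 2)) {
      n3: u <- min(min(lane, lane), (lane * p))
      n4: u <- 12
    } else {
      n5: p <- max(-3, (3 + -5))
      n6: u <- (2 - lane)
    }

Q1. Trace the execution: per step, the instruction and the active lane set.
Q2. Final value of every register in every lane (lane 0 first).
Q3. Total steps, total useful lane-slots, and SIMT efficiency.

step 0: u <- max((p * 6), (p % 5))   0xffffffff
step 1: eval (u <= (5 % 2))          0xffffffff
step 2: u <- min(min(lane, lane), (lane * p)) 0x00000001
step 3: u <- 12                      0x00000001
step 4: p <- max(-3, (3 + -5))       0xfffffffe
step 5: u <- (2 - lane)              0xfffffffe

Answer: 6 steps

u: 12,1,0,-1,-2,-3,-4,-5,-6,-7,-8,-9,-10,-11,-12,-13,-14,-15,-16,-17,-18,-19,-20,-21,-22,-23,-24,-25,-26,-27,-28,-29
p: 0,-2,-2,-2,-2,-2,-2,-2,-2,-2,-2,-2,-2,-2,-2,-2,-2,-2,-2,-2,-2,-2,-2,-2,-2,-2,-2,-2,-2,-2,-2,-2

steps = 6; useful = 128; efficiency = 128/192 = 2/3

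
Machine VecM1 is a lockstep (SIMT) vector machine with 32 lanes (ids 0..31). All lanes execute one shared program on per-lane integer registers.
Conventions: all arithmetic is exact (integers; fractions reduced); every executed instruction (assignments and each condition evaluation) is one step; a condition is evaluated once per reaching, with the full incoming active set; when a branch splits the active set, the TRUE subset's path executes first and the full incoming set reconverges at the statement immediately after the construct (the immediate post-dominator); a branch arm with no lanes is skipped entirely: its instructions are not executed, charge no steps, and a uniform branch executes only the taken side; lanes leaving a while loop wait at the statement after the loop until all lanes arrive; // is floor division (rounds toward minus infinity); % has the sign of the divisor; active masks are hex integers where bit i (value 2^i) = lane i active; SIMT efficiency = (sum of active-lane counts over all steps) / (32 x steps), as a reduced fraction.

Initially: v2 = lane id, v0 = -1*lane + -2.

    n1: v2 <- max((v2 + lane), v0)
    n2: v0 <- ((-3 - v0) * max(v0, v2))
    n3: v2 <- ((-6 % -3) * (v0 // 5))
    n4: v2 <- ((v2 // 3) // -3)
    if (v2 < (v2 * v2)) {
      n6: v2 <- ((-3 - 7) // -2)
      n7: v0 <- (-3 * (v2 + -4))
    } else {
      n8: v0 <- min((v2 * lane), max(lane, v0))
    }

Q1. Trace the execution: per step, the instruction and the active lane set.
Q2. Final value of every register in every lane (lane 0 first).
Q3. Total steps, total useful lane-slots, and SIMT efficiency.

step 0: v2 <- max((v2 + lane), v0)   0xffffffff
step 1: v0 <- ((-3 - v0) * max(v0, v2)) 0xffffffff
step 2: v2 <- ((-6 % -3) * (v0 // 5)) 0xffffffff
step 3: v2 <- ((v2 // 3) // -3)      0xffffffff
step 4: eval (v2 < (v2 * v2))        0xffffffff
step 5: v0 <- min((v2 * lane), max(lane, v0)) 0xffffffff

Answer: 6 steps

v2: 0,0,0,0,0,0,0,0,0,0,0,0,0,0,0,0,0,0,0,0,0,0,0,0,0,0,0,0,0,0,0,0
v0: 0,0,0,0,0,0,0,0,0,0,0,0,0,0,0,0,0,0,0,0,0,0,0,0,0,0,0,0,0,0,0,0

steps = 6; useful = 192; efficiency = 192/192 = 1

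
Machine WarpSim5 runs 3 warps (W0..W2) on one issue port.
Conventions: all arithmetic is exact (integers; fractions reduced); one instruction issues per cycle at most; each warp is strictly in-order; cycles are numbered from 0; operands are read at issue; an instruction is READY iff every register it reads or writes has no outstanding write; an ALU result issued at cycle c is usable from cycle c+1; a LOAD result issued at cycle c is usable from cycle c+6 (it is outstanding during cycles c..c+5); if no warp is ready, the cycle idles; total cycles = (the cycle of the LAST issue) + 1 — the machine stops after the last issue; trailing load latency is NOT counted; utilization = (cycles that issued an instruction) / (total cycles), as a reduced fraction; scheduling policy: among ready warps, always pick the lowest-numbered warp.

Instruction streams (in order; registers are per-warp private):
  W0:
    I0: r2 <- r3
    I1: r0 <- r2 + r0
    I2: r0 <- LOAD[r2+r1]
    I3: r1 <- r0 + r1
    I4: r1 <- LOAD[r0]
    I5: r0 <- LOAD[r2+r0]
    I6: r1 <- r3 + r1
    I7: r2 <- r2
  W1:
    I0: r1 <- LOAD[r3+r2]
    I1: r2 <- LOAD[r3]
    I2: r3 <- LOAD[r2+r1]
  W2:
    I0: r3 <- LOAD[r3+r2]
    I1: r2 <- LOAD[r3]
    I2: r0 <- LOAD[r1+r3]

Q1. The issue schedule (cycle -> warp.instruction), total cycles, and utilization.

cycle 0: W0.I0
cycle 1: W0.I1
cycle 2: W0.I2
cycle 3: W1.I0
cycle 4: W1.I1
cycle 5: W2.I0
cycle 6: idle
cycle 7: idle
cycle 8: W0.I3
cycle 9: W0.I4
cycle 10: W0.I5
cycle 11: W1.I2
cycle 12: W2.I1
cycle 13: W2.I2
cycle 14: idle
cycle 15: W0.I6
cycle 16: W0.I7

Answer: 17 cycles, utilization 14/17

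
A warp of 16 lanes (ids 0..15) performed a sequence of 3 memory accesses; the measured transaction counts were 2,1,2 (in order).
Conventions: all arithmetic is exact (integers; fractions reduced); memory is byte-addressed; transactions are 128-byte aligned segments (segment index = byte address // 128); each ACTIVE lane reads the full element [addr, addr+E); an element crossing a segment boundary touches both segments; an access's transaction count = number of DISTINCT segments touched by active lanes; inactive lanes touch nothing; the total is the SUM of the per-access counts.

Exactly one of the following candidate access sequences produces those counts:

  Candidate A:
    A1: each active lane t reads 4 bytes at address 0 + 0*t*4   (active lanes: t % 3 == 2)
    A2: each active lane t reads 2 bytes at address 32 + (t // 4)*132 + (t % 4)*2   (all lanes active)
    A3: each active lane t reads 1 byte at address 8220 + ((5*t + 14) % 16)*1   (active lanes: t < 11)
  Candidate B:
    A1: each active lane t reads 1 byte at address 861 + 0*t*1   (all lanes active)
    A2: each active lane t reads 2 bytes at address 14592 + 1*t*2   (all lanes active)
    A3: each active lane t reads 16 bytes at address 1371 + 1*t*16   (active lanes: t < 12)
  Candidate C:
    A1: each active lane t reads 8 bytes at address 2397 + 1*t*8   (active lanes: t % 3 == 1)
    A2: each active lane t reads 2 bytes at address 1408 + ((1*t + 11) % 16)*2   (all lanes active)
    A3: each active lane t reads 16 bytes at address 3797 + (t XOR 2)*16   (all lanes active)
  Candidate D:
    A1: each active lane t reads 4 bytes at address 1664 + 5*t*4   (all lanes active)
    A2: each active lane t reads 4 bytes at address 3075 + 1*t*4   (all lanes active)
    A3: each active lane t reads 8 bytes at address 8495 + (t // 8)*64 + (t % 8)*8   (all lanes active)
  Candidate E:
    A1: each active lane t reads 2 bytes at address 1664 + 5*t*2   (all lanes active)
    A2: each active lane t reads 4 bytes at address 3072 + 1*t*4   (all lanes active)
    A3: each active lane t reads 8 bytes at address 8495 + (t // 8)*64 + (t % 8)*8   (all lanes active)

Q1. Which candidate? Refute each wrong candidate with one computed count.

A: A1 gives 1 transaction, not 2
B: A1 gives 1 transaction, not 2
C: A3 gives 3 transactions, not 2
D: A1 gives 3 transactions, not 2
E: all counts match (2,1,2)

Answer: E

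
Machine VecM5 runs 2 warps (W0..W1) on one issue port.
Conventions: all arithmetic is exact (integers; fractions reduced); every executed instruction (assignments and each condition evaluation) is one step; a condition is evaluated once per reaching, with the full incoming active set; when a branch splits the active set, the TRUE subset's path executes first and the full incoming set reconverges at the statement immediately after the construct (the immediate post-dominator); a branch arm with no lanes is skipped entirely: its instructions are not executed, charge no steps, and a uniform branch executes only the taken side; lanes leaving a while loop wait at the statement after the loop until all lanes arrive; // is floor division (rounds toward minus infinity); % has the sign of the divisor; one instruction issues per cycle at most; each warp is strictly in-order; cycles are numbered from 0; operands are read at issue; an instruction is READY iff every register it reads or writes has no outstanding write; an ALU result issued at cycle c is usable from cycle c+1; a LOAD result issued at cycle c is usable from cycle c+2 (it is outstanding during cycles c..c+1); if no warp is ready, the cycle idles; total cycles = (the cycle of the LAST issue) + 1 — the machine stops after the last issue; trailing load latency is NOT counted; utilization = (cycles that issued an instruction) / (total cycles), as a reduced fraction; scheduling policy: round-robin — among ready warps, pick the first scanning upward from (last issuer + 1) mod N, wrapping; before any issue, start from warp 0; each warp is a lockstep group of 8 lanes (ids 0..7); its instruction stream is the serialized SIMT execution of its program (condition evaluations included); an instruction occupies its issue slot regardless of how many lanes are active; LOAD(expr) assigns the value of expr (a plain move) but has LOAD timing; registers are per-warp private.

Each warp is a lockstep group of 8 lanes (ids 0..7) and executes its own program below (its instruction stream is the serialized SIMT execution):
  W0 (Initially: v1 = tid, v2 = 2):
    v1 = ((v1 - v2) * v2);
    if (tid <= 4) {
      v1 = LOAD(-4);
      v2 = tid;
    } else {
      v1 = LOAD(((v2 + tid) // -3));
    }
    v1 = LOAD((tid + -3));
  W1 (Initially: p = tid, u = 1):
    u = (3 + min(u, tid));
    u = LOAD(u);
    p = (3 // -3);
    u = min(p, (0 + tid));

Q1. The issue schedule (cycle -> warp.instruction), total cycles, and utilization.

cycle 0: W0.I0
cycle 1: W1.I0
cycle 2: W0.I1
cycle 3: W1.I1
cycle 4: W0.I2
cycle 5: W1.I2
cycle 6: W0.I3
cycle 7: W1.I3
cycle 8: W0.I4
cycle 9: idle
cycle 10: W0.I5

Answer: 11 cycles, utilization 10/11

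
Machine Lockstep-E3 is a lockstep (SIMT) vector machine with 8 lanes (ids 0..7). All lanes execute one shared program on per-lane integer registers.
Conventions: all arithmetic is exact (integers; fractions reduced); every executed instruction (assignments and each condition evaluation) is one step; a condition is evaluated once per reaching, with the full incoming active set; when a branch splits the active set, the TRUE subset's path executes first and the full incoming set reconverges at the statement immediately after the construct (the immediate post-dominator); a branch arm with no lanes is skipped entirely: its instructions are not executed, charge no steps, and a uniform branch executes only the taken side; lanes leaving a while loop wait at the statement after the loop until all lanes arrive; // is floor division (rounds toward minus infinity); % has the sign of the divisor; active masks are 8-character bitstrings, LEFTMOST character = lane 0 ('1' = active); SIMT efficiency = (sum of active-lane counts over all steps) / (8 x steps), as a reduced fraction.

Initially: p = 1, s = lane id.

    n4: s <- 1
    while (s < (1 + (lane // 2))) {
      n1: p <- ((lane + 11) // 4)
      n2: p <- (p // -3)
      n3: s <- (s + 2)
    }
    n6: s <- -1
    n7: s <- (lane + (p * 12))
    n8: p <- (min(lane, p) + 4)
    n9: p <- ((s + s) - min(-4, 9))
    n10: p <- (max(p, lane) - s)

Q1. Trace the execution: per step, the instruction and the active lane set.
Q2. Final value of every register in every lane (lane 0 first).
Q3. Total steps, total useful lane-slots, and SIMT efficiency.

step 0: s <- 1                       11111111
step 1: eval (s < (1 + (lane // 2))) 11111111
step 2: p <- ((lane + 11) // 4)      00111111
step 3: p <- (p // -3)               00111111
step 4: s <- (s + 2)                 00111111
step 5: eval (s < (1 + (lane // 2))) 00111111
step 6: p <- ((lane + 11) // 4)      00000011
step 7: p <- (p // -3)               00000011
step 8: s <- (s + 2)                 00000011
step 9: eval (s < (1 + (lane // 2))) 00000011
step 10: s <- -1                      11111111
step 11: s <- (lane + (p * 12))       11111111
step 12: p <- (min(lane, p) + 4)      11111111
step 13: p <- ((s + s) - min(-4, 9))  11111111
step 14: p <- (max(p, lane) - s)      11111111

Answer: 15 steps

p: 16,17,12,12,12,24,24,24
s: 12,13,-10,-9,-8,-19,-18,-17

steps = 15; useful = 88; efficiency = 88/120 = 11/15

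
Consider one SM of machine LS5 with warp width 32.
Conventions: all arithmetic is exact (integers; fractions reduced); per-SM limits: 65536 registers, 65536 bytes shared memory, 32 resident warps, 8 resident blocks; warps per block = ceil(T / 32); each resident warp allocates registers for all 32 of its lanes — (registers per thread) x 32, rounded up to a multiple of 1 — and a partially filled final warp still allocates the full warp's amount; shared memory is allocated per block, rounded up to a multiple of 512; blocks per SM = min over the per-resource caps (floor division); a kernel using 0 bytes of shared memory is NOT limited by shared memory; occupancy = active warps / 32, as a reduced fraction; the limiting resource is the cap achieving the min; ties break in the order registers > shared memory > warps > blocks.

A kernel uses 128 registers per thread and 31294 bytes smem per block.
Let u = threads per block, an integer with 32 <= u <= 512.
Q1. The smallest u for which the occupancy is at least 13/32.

Answer: u = 193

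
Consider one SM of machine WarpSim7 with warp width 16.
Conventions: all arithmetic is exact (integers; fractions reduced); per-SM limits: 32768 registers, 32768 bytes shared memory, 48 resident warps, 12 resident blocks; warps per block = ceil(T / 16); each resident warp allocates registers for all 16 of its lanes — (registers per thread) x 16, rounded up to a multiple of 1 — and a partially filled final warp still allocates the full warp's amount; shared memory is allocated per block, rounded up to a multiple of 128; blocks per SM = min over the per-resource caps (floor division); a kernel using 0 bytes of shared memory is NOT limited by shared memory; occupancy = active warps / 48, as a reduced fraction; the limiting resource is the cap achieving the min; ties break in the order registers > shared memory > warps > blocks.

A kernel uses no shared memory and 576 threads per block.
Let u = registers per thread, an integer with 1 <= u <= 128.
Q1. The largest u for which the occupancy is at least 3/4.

Answer: u = 56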